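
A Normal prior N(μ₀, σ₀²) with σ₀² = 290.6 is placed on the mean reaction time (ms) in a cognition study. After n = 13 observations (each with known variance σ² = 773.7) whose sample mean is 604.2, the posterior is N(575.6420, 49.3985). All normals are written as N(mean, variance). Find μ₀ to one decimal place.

μ₀ = 436.2

The posterior mean is a precision-weighted average: μ_n = (τ₀μ₀ + τ_data·x̄)/(τ₀+τ_data), with τ₀=1/σ₀² and τ_data=n/σ².
Here τ₀ = 1/290.6 = 0.003441 and τ_data = 13/773.7 = 0.016802, so τ_n = 0.020243.
Rearranging for μ₀: μ₀ = (μ_n·τ_n − τ_data·x̄)/τ₀ = (575.6420·0.020243 − 0.016802·604.2) / 0.003441 = 1.500953/0.003441 ≈ 436.2.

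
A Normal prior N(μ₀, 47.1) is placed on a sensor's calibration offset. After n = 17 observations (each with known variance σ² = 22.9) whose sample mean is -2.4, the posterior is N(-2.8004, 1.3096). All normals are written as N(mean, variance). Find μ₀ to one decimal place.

The posterior mean is a precision-weighted average: μ_n = (τ₀μ₀ + τ_data·x̄)/(τ₀+τ_data), with τ₀=1/σ₀² and τ_data=n/σ².
Here τ₀ = 1/47.1 = 0.021231 and τ_data = 17/22.9 = 0.742358, so τ_n = 0.763589.
Rearranging for μ₀: μ₀ = (μ_n·τ_n − τ_data·x̄)/τ₀ = (-2.8004·0.763589 − 0.742358·-2.4) / 0.021231 = -0.356695/0.021231 ≈ -16.8.

μ₀ = -16.8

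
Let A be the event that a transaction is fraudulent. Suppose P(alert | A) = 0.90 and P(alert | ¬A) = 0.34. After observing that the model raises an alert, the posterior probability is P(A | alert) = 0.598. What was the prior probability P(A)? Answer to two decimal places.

P(A) = 0.36

In odds form, posterior odds = prior odds × likelihood ratio, so prior odds = posterior odds ÷ LR.
Posterior odds = 0.598/(1−0.598) = 1.4876. LR = 0.90/0.34 = 2.6471.
Prior odds = 1.4876/2.6471 = 0.5620, so P(A) = 0.5620/(1+0.5620) ≈ 0.36.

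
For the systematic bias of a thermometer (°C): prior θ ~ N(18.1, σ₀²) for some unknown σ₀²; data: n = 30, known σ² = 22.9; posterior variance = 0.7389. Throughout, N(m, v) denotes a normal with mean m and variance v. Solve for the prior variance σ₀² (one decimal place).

For the Normal–Normal model with known σ², precisions add: τ_n = τ₀ + n/σ².
So 1/σ₀² = 1/0.7389 − 30/22.9 = 1.353363 − 1.310044 = 0.043319.
Hence σ₀² = 1/0.043319 ≈ 23.1.

σ₀² = 23.1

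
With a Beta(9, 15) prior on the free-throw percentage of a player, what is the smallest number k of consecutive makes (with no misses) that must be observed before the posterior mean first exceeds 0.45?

After k makes and 0 misses the posterior is Beta(9+k, 15), with mean (9+k)/(9+15+k).
Set (9+k)/(24+k) > 0.45 and solve: k > (0.45·24 − 9)/(1 − 0.45) = 3.273.
The smallest integer exceeding 3.273 is 4.

k = 4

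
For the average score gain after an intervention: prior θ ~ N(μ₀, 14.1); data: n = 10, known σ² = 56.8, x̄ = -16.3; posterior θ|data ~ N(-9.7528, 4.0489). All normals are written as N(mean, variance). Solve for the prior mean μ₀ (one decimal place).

μ₀ = 6.5

The posterior mean is a precision-weighted average: μ_n = (τ₀μ₀ + τ_data·x̄)/(τ₀+τ_data), with τ₀=1/σ₀² and τ_data=n/σ².
Here τ₀ = 1/14.1 = 0.070922 and τ_data = 10/56.8 = 0.176056, so τ_n = 0.246978.
Rearranging for μ₀: μ₀ = (μ_n·τ_n − τ_data·x̄)/τ₀ = (-9.7528·0.246978 − 0.176056·-16.3) / 0.070922 = 0.460986/0.070922 ≈ 6.5.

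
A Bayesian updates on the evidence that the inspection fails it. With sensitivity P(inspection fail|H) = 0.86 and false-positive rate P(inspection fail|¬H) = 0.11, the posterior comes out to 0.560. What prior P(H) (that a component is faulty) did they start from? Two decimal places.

In odds form, posterior odds = prior odds × likelihood ratio, so prior odds = posterior odds ÷ LR.
Posterior odds = 0.560/(1−0.560) = 1.2727. LR = 0.86/0.11 = 7.8182.
Prior odds = 1.2727/7.8182 = 0.1628, so P(H) = 0.1628/(1+0.1628) ≈ 0.14.

P(H) = 0.14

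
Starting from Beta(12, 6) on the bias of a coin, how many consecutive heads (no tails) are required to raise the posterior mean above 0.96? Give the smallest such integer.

k = 133

After k heads and 0 tails the posterior is Beta(12+k, 6), with mean (12+k)/(12+6+k).
Set (12+k)/(18+k) > 0.96 and solve: k > (0.96·18 − 12)/(1 − 0.96) = 132.000.
The smallest integer exceeding 132.000 is 133, and checking k=133: (145)/(151) = 0.9603 > 0.96.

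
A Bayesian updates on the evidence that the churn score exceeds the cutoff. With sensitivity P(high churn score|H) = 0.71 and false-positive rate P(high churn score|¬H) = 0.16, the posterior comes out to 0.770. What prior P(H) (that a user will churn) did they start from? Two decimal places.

In odds form, posterior odds = prior odds × likelihood ratio, so prior odds = posterior odds ÷ LR.
Posterior odds = 0.770/(1−0.770) = 3.3478. LR = 0.71/0.16 = 4.4375.
Prior odds = 3.3478/4.4375 = 0.7544, so P(H) = 0.7544/(1+0.7544) ≈ 0.43.

P(H) = 0.43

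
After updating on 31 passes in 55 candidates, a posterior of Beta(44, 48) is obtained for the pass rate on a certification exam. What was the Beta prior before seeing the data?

Beta(13, 24)

Under Beta–binomial conjugacy the posterior parameters are (a+s, b+f).
Subtract the data counts: 44−31=13, 48−24=24.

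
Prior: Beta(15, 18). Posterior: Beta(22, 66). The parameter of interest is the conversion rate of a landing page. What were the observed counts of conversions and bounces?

Under Beta–binomial conjugacy the posterior parameters are (α+s, β+f).
So s = 22 − 15 = 7 and f = 66 − 18 = 48.

7 conversions and 48 bounces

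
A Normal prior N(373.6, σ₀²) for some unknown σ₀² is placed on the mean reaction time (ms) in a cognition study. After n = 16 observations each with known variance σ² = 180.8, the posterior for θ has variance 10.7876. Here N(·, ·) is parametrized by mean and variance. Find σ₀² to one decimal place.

Posterior precision equals prior precision plus data precision: 1/σ_n² = 1/σ₀² + n/σ².
So 1/σ₀² = 1/10.7876 − 16/180.8 = 0.092699 − 0.088496 = 0.004203.
Hence σ₀² = 1/0.004203 ≈ 237.9.

σ₀² = 237.9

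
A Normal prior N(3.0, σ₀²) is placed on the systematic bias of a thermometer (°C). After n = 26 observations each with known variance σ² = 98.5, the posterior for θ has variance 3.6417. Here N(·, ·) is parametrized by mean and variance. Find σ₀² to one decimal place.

σ₀² = 94.0

For the Normal–Normal model with known σ², precisions add: τ_n = τ₀ + n/σ².
So 1/σ₀² = 1/3.6417 − 26/98.5 = 0.274597 − 0.263959 = 0.010638.
Hence σ₀² = 1/0.010638 ≈ 94.0.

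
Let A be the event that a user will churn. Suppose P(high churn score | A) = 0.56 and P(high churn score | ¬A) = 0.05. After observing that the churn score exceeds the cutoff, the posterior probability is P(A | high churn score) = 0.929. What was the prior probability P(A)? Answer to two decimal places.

P(A) = 0.54

In odds form, posterior odds = prior odds × likelihood ratio, so prior odds = posterior odds ÷ LR.
Posterior odds = 0.929/(1−0.929) = 13.0845. LR = 0.56/0.05 = 11.2000.
Prior odds = 13.0845/11.2000 = 1.1683, so P(A) = 1.1683/(1+1.1683) ≈ 0.54.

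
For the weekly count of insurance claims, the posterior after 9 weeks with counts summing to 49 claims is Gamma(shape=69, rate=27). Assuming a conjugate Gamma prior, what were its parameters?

A Gamma(α, β) prior (rate parametrization) on a Poisson rate with n observations summing to S gives posterior Gamma(α+S, β+n).
So α = 69 − 49 = 20 and β = 27 − 9 = 18.

Gamma(shape=20, rate=18)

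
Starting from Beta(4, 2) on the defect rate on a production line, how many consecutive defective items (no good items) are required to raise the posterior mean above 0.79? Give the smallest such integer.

After k defective items and 0 good items the posterior is Beta(4+k, 2), with mean (4+k)/(4+2+k).
Set (4+k)/(6+k) > 0.79 and solve: k > (0.79·6 − 4)/(1 − 0.79) = 3.524.
The smallest integer exceeding 3.524 is 4.

k = 4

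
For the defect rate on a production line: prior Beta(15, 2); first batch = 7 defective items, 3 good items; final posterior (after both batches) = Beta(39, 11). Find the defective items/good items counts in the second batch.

Sequential conjugate updates are equivalent to a single update on the pooled data, so total successes = posterior α − prior α and total failures = posterior β − prior β.
Total across both batches: 39−15=24 defective items, 11−2=9 good items.
Subtract the first batch: 24−7=17 defective items and 9−3=6 good items.

17 defective items and 6 good items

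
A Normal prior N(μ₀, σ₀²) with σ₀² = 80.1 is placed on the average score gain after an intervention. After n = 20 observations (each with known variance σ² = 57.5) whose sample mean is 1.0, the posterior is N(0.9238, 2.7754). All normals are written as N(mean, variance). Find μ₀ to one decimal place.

The posterior mean is a precision-weighted average: μ_n = (τ₀μ₀ + τ_data·x̄)/(τ₀+τ_data), with τ₀=1/σ₀² and τ_data=n/σ².
Here τ₀ = 1/80.1 = 0.012484 and τ_data = 20/57.5 = 0.347826, so τ_n = 0.360310.
Rearranging for μ₀: μ₀ = (μ_n·τ_n − τ_data·x̄)/τ₀ = (0.9238·0.360310 − 0.347826·1.0) / 0.012484 = -0.014972/0.012484 ≈ -1.2.

μ₀ = -1.2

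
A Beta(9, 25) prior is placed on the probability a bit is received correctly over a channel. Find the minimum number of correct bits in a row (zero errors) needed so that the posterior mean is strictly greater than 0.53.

k = 20

After k correct bits and 0 errors the posterior is Beta(9+k, 25), with mean (9+k)/(9+25+k).
Set (9+k)/(34+k) > 0.53 and solve: k > (0.53·34 − 9)/(1 − 0.53) = 19.191.
The smallest integer exceeding 19.191 is 20, and checking k=20: (29)/(54) = 0.5370 > 0.53.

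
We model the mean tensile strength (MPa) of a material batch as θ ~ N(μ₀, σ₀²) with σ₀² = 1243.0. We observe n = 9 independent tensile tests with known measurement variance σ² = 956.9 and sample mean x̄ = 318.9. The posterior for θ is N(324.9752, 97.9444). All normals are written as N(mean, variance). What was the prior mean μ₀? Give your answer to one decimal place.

With known observation variance, the Normal–Normal posterior has precision τ_n = τ₀ + n/σ² and mean μ_n = (τ₀μ₀ + (n/σ²)x̄)/τ_n.
Here τ₀ = 1/1243.0 = 0.000805 and τ_data = 9/956.9 = 0.009405, so τ_n = 0.010210.
Rearranging for μ₀: μ₀ = (μ_n·τ_n − τ_data·x̄)/τ₀ = (324.9752·0.010210 − 0.009405·318.9) / 0.000805 = 0.318742/0.000805 ≈ 396.0.

μ₀ = 396.0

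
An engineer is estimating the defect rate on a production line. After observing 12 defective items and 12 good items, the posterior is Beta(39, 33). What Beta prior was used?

Beta is conjugate to the binomial likelihood: posterior = Beta(a+s, b+f).
So a = 39 − 12 = 27 and b = 33 − 12 = 21.

Beta(27, 21)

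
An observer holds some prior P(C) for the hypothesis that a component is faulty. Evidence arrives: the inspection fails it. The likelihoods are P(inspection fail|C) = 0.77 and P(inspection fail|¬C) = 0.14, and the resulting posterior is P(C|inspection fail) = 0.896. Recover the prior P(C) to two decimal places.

Bayes' rule in odds form gives O(C|E) = O(C)·[P(E|C)/P(E|¬C)], hence O(C) = O(C|E)/LR.
Posterior odds = 0.896/(1−0.896) = 8.6154. LR = 0.77/0.14 = 5.5000.
Prior odds = 8.6154/5.5000 = 1.5664, so P(C) = 1.5664/(1+1.5664) ≈ 0.61.

P(C) = 0.61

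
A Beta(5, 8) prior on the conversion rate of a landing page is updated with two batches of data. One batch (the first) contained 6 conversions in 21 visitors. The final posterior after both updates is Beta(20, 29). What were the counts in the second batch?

Because Beta–binomial updating is additive in the counts, the combined data contributed (α_post−α_prior, β_post−β_prior) successes and failures.
Total across both batches: 20−5=15 conversions, 29−8=21 bounces.
Subtract the first batch: 15−6=9 conversions and 21−15=6 bounces.

9 conversions and 6 bounces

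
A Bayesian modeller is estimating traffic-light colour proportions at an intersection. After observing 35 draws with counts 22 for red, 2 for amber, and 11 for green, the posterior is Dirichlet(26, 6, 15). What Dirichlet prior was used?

Dirichlet(4, 4, 4)

For a Dirichlet(α) prior with multinomial counts c, the posterior is Dirichlet(α + c) componentwise.
Subtract each count from the matching posterior parameter: 26−22=4, 6−2=4, 15−11=4.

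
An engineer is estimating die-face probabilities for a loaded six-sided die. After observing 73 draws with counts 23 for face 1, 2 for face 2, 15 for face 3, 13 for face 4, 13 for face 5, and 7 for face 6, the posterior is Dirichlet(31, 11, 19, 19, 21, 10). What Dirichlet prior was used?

Dirichlet(8, 9, 4, 6, 8, 3)

For a Dirichlet(α) prior with multinomial counts c, the posterior is Dirichlet(α + c) componentwise.
Subtract each count from the matching posterior parameter: 31−23=8, 11−2=9, 19−15=4, 19−13=6, 21−13=8, 10−7=3.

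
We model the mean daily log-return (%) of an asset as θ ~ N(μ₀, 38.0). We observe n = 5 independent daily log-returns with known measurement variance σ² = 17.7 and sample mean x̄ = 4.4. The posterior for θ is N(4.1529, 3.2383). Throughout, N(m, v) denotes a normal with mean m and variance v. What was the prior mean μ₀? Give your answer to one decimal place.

With known observation variance, the Normal–Normal posterior has precision τ_n = τ₀ + n/σ² and mean μ_n = (τ₀μ₀ + (n/σ²)x̄)/τ_n.
Here τ₀ = 1/38.0 = 0.026316 and τ_data = 5/17.7 = 0.282486, so τ_n = 0.308802.
Rearranging for μ₀: μ₀ = (μ_n·τ_n − τ_data·x̄)/τ₀ = (4.1529·0.308802 − 0.282486·4.4) / 0.026316 = 0.039485/0.026316 ≈ 1.5.

μ₀ = 1.5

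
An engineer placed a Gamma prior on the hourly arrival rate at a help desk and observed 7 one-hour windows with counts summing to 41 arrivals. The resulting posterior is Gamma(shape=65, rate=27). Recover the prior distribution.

Gamma–Poisson conjugacy: posterior shape = α + Σxᵢ, posterior rate = β + n.
So α = 65 − 41 = 24 and β = 27 − 7 = 20.

Gamma(shape=24, rate=20)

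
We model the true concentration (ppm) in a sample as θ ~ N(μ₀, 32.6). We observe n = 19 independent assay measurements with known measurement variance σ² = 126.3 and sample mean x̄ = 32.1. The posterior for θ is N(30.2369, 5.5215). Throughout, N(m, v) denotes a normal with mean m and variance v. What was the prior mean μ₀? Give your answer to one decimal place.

μ₀ = 21.1

With known observation variance, the Normal–Normal posterior has precision τ_n = τ₀ + n/σ² and mean μ_n = (τ₀μ₀ + (n/σ²)x̄)/τ_n.
Here τ₀ = 1/32.6 = 0.030675 and τ_data = 19/126.3 = 0.150435, so τ_n = 0.181110.
Rearranging for μ₀: μ₀ = (μ_n·τ_n − τ_data·x̄)/τ₀ = (30.2369·0.181110 − 0.150435·32.1) / 0.030675 = 0.647241/0.030675 ≈ 21.1.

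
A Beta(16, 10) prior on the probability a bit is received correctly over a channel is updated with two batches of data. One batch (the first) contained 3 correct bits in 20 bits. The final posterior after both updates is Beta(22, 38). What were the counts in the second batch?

Because Beta–binomial updating is additive in the counts, the combined data contributed (α_post−α_prior, β_post−β_prior) successes and failures.
Total across both batches: 22−16=6 correct bits, 38−10=28 errors.
Subtract the first batch: 6−3=3 correct bits and 28−17=11 errors.

3 correct bits and 11 errors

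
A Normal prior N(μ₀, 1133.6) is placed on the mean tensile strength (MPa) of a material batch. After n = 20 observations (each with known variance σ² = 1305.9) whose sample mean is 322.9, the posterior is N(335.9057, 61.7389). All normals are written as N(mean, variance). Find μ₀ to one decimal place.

μ₀ = 561.7

The posterior mean is a precision-weighted average: μ_n = (τ₀μ₀ + τ_data·x̄)/(τ₀+τ_data), with τ₀=1/σ₀² and τ_data=n/σ².
Here τ₀ = 1/1133.6 = 0.000882 and τ_data = 20/1305.9 = 0.015315, so τ_n = 0.016197.
Rearranging for μ₀: μ₀ = (μ_n·τ_n − τ_data·x̄)/τ₀ = (335.9057·0.016197 − 0.015315·322.9) / 0.000882 = 0.495451/0.000882 ≈ 561.7.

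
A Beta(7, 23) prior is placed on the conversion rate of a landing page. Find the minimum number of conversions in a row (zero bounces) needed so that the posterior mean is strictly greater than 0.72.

After k conversions and 0 bounces the posterior is Beta(7+k, 23), with mean (7+k)/(7+23+k).
Set (7+k)/(30+k) > 0.72 and solve: k > (0.72·30 − 7)/(1 − 0.72) = 52.143.
The smallest integer exceeding 52.143 is 53.

k = 53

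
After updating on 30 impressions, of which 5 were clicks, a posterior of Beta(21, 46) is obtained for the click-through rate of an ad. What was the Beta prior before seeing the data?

Beta(16, 21)

Under Beta–binomial conjugacy the posterior parameters are (a+s, b+f).
So a = 21 − 5 = 16 and b = 46 − 25 = 21.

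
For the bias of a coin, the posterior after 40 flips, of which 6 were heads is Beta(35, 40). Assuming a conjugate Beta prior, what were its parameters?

Beta(29, 6)

Beta is conjugate to the binomial likelihood: posterior = Beta(α+s, β+f).
So α = 35 − 6 = 29 and β = 40 − 34 = 6.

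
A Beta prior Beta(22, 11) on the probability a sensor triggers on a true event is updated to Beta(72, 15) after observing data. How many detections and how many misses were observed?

A Beta(a, b) prior with s successes and f failures in binomial data gives a Beta(a+s, b+f) posterior.
So s = 72 − 22 = 50 and f = 15 − 11 = 4.

50 detections and 4 misses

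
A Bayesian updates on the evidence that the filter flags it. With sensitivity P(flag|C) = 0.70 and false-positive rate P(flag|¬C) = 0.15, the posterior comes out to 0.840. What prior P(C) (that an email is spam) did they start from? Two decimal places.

P(C) = 0.53

Bayes' rule in odds form gives O(C|E) = O(C)·[P(E|C)/P(E|¬C)], hence O(C) = O(C|E)/LR.
Posterior odds = 0.840/(1−0.840) = 5.2500. LR = 0.70/0.15 = 4.6667.
Prior odds = 5.2500/4.6667 = 1.1250, so P(C) = 1.1250/(1+1.1250) ≈ 0.53.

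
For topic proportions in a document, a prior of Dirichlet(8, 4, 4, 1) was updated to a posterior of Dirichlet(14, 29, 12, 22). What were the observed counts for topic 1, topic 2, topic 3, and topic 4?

counts (6, 25, 8, 21)

For a Dirichlet(α) prior with multinomial counts c, the posterior is Dirichlet(α + c) componentwise.
Counts are posterior − prior componentwise: 14−8=6, 29−4=25, 12−4=8, 22−1=21.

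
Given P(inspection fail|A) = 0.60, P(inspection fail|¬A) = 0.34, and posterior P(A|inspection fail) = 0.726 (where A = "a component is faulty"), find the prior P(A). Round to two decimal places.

P(A) = 0.60

Bayes' rule in odds form gives O(A|E) = O(A)·[P(E|A)/P(E|¬A)], hence O(A) = O(A|E)/LR.
Posterior odds = 0.726/(1−0.726) = 2.6496. LR = 0.60/0.34 = 1.7647.
Prior odds = 2.6496/1.7647 = 1.5014, so P(A) = 1.5014/(1+1.5014) ≈ 0.60.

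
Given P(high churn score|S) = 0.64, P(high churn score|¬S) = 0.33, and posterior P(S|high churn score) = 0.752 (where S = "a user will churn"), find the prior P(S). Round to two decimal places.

P(S) = 0.61

Bayes' rule in odds form gives O(S|E) = O(S)·[P(E|S)/P(E|¬S)], hence O(S) = O(S|E)/LR.
Posterior odds = 0.752/(1−0.752) = 3.0323. LR = 0.64/0.33 = 1.9394.
Prior odds = 3.0323/1.9394 = 1.5635, so P(S) = 1.5635/(1+1.5635) ≈ 0.61.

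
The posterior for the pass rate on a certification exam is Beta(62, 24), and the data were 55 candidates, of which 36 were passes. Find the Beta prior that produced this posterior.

Beta is conjugate to the binomial likelihood: posterior = Beta(α+s, β+f).
Subtract the data counts: 62−36=26, 24−19=5.

Beta(26, 5)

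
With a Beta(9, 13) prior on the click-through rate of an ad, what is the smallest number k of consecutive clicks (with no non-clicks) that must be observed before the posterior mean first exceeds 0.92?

After k clicks and 0 non-clicks the posterior is Beta(9+k, 13), with mean (9+k)/(9+13+k).
Set (9+k)/(22+k) > 0.92 and solve: k > (0.92·22 − 9)/(1 − 0.92) = 140.500.
The smallest integer exceeding 140.500 is 141, and checking k=141: (150)/(163) = 0.9202 > 0.92.

k = 141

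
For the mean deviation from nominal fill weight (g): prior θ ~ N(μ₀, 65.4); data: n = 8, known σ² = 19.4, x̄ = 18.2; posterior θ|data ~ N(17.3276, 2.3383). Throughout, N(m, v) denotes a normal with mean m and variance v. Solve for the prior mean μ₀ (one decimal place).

The posterior mean is a precision-weighted average: μ_n = (τ₀μ₀ + τ_data·x̄)/(τ₀+τ_data), with τ₀=1/σ₀² and τ_data=n/σ².
Here τ₀ = 1/65.4 = 0.015291 and τ_data = 8/19.4 = 0.412371, so τ_n = 0.427662.
Rearranging for μ₀: μ₀ = (μ_n·τ_n − τ_data·x̄)/τ₀ = (17.3276·0.427662 − 0.412371·18.2) / 0.015291 = -0.094796/0.015291 ≈ -6.2.

μ₀ = -6.2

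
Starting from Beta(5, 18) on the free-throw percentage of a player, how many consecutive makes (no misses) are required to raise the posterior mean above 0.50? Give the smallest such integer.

After k makes and 0 misses the posterior is Beta(5+k, 18), with mean (5+k)/(5+18+k).
Set (5+k)/(23+k) > 0.50 and solve: k > (0.50·23 − 5)/(1 − 0.50) = 13.000.
The smallest integer exceeding 13.000 is 14.

k = 14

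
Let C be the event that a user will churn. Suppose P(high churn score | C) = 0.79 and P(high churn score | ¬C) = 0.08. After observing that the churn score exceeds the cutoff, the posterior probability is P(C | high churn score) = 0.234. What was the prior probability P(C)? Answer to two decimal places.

P(C) = 0.03

In odds form, posterior odds = prior odds × likelihood ratio, so prior odds = posterior odds ÷ LR.
Posterior odds = 0.234/(1−0.234) = 0.3055. LR = 0.79/0.08 = 9.8750.
Prior odds = 0.3055/9.8750 = 0.0309, so P(C) = 0.0309/(1+0.0309) ≈ 0.03.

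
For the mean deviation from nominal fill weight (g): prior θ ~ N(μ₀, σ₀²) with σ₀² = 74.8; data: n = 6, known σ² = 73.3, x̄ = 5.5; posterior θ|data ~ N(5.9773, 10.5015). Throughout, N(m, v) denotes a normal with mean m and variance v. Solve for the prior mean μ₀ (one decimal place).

With known observation variance, the Normal–Normal posterior has precision τ_n = τ₀ + n/σ² and mean μ_n = (τ₀μ₀ + (n/σ²)x̄)/τ_n.
Here τ₀ = 1/74.8 = 0.013369 and τ_data = 6/73.3 = 0.081855, so τ_n = 0.095224.
Rearranging for μ₀: μ₀ = (μ_n·τ_n − τ_data·x̄)/τ₀ = (5.9773·0.095224 − 0.081855·5.5) / 0.013369 = 0.118980/0.013369 ≈ 8.9.

μ₀ = 8.9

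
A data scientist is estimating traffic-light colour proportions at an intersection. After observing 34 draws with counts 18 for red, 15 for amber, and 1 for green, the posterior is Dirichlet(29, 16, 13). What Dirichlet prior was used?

For a Dirichlet(α) prior with multinomial counts c, the posterior is Dirichlet(α + c) componentwise.
Subtract each count from the matching posterior parameter: 29−18=11, 16−15=1, 13−1=12.

Dirichlet(11, 1, 12)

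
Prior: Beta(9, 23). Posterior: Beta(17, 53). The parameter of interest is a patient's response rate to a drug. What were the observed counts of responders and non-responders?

A Beta(a, b) prior with s successes and f failures in binomial data gives a Beta(a+s, b+f) posterior.
Match parameters: s=17−9=8, f=53−23=30.

8 responders and 30 non-responders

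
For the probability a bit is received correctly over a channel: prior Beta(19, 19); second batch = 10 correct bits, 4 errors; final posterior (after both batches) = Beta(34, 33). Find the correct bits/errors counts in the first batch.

Because Beta–binomial updating is additive in the counts, the combined data contributed (α_post−α_prior, β_post−β_prior) successes and failures.
Total across both batches: 34−19=15 correct bits, 33−19=14 errors.
Subtract the second batch: 15−10=5 correct bits and 14−4=10 errors.

5 correct bits and 10 errors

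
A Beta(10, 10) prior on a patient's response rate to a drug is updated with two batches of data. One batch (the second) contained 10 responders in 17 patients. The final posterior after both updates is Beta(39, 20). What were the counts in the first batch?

Sequential conjugate updates are equivalent to a single update on the pooled data, so total successes = posterior α − prior α and total failures = posterior β − prior β.
Total across both batches: 39−10=29 responders, 20−10=10 non-responders.
Subtract the second batch: 29−10=19 responders and 10−7=3 non-responders.

19 responders and 3 non-responders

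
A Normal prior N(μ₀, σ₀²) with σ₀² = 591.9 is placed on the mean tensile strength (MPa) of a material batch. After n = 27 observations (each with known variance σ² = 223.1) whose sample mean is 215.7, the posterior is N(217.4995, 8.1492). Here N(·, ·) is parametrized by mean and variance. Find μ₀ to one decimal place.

μ₀ = 346.4

The posterior mean is a precision-weighted average: μ_n = (τ₀μ₀ + τ_data·x̄)/(τ₀+τ_data), with τ₀=1/σ₀² and τ_data=n/σ².
Here τ₀ = 1/591.9 = 0.001689 and τ_data = 27/223.1 = 0.121022, so τ_n = 0.122711.
Rearranging for μ₀: μ₀ = (μ_n·τ_n − τ_data·x̄)/τ₀ = (217.4995·0.122711 − 0.121022·215.7) / 0.001689 = 0.585136/0.001689 ≈ 346.4.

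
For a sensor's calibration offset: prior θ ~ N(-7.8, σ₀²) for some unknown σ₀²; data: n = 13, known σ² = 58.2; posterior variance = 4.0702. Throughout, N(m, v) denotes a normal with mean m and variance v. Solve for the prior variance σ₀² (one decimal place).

Posterior precision equals prior precision plus data precision: 1/σ_n² = 1/σ₀² + n/σ².
So 1/σ₀² = 1/4.0702 − 13/58.2 = 0.245688 − 0.223368 = 0.022320.
Hence σ₀² = 1/0.022320 ≈ 44.8.

σ₀² = 44.8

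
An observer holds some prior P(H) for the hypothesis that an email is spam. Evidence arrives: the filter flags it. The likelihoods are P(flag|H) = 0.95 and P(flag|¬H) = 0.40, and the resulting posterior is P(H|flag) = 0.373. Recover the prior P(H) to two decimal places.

Bayes' rule in odds form gives O(H|E) = O(H)·[P(E|H)/P(E|¬H)], hence O(H) = O(H|E)/LR.
Posterior odds = 0.373/(1−0.373) = 0.5949. LR = 0.95/0.40 = 2.3750.
Prior odds = 0.5949/2.3750 = 0.2505, so P(H) = 0.2505/(1+0.2505) ≈ 0.20.

P(H) = 0.20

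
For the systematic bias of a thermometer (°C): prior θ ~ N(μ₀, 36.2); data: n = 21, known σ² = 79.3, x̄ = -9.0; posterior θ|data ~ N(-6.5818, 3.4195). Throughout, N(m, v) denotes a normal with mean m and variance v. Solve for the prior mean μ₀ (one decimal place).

The posterior mean is a precision-weighted average: μ_n = (τ₀μ₀ + τ_data·x̄)/(τ₀+τ_data), with τ₀=1/σ₀² and τ_data=n/σ².
Here τ₀ = 1/36.2 = 0.027624 and τ_data = 21/79.3 = 0.264817, so τ_n = 0.292441.
Rearranging for μ₀: μ₀ = (μ_n·τ_n − τ_data·x̄)/τ₀ = (-6.5818·0.292441 − 0.264817·-9.0) / 0.027624 = 0.458565/0.027624 ≈ 16.6.

μ₀ = 16.6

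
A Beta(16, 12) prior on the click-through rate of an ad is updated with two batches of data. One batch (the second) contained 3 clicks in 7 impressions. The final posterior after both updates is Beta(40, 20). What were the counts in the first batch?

21 clicks and 4 non-clicks

Because Beta–binomial updating is additive in the counts, the combined data contributed (α_post−α_prior, β_post−β_prior) successes and failures.
Total across both batches: 40−16=24 clicks, 20−12=8 non-clicks.
Subtract the second batch: 24−3=21 clicks and 8−4=4 non-clicks.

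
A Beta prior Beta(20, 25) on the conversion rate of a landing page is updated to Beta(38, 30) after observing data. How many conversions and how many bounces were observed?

18 conversions and 5 bounces

Beta is conjugate to the binomial likelihood: posterior = Beta(a+s, b+f).
So s = 38 − 20 = 18 and f = 30 − 25 = 5.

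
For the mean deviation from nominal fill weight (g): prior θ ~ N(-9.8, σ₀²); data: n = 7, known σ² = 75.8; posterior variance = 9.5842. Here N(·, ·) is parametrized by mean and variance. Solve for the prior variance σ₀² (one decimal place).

For the Normal–Normal model with known σ², precisions add: τ_n = τ₀ + n/σ².
So 1/σ₀² = 1/9.5842 − 7/75.8 = 0.104338 − 0.092348 = 0.011990.
Hence σ₀² = 1/0.011990 ≈ 83.4.

σ₀² = 83.4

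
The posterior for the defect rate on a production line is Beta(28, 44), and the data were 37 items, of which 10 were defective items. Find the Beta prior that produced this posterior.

Beta(18, 17)

Beta is conjugate to the binomial likelihood: posterior = Beta(α+s, β+f).
So α = 28 − 10 = 18 and β = 44 − 27 = 17.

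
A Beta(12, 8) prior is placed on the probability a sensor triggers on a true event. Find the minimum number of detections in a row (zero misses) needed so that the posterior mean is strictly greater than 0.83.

After k detections and 0 misses the posterior is Beta(12+k, 8), with mean (12+k)/(12+8+k).
Set (12+k)/(20+k) > 0.83 and solve: k > (0.83·20 − 12)/(1 − 0.83) = 27.059.
The smallest integer exceeding 27.059 is 28, and checking k=28: (40)/(48) = 0.8333 > 0.83.

k = 28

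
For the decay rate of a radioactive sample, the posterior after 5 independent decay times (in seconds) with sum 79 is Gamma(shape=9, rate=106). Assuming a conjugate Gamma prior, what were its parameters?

For an exponential likelihood with a Gamma(α, β) prior on the rate, n observations with total T give posterior Gamma(α+n, β+T).
So α = 9 − 5 = 4 and β = 106 − 79 = 27.

Gamma(shape=4, rate=27)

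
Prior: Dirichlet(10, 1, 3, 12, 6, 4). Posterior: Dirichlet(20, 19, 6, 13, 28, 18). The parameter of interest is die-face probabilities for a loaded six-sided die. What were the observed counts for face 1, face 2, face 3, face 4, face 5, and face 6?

For a Dirichlet(α) prior with multinomial counts c, the posterior is Dirichlet(α + c) componentwise.
Counts are posterior − prior componentwise: 20−10=10, 19−1=18, 6−3=3, 13−12=1, 28−6=22, 18−4=14.

counts (10, 18, 3, 1, 22, 14)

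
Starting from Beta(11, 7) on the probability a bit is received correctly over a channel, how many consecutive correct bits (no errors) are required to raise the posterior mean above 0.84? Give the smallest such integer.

k = 26

After k correct bits and 0 errors the posterior is Beta(11+k, 7), with mean (11+k)/(11+7+k).
Set (11+k)/(18+k) > 0.84 and solve: k > (0.84·18 − 11)/(1 − 0.84) = 25.750.
The smallest integer exceeding 25.750 is 26.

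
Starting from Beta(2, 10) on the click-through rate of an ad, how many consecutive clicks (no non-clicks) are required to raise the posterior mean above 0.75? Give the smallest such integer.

After k clicks and 0 non-clicks the posterior is Beta(2+k, 10), with mean (2+k)/(2+10+k).
Set (2+k)/(12+k) > 0.75 and solve: k > (0.75·12 − 2)/(1 − 0.75) = 28.000.
The smallest integer exceeding 28.000 is 29.

k = 29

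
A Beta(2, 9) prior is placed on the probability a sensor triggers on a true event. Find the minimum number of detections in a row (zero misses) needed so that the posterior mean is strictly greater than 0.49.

k = 7

After k detections and 0 misses the posterior is Beta(2+k, 9), with mean (2+k)/(2+9+k).
Set (2+k)/(11+k) > 0.49 and solve: k > (0.49·11 − 2)/(1 − 0.49) = 6.647.
The smallest integer exceeding 6.647 is 7.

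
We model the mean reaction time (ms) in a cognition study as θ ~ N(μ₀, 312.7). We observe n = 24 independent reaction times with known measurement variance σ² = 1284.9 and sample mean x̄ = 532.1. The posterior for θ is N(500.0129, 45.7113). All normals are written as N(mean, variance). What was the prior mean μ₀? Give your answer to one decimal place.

μ₀ = 312.6

With known observation variance, the Normal–Normal posterior has precision τ_n = τ₀ + n/σ² and mean μ_n = (τ₀μ₀ + (n/σ²)x̄)/τ_n.
Here τ₀ = 1/312.7 = 0.003198 and τ_data = 24/1284.9 = 0.018678, so τ_n = 0.021876.
Rearranging for μ₀: μ₀ = (μ_n·τ_n − τ_data·x̄)/τ₀ = (500.0129·0.021876 − 0.018678·532.1) / 0.003198 = 0.999718/0.003198 ≈ 312.6.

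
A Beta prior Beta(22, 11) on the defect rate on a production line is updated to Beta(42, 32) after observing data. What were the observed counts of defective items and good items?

20 defective items and 21 good items

Under Beta–binomial conjugacy the posterior parameters are (α+s, β+f).
So s = 42 − 22 = 20 and f = 32 − 11 = 21.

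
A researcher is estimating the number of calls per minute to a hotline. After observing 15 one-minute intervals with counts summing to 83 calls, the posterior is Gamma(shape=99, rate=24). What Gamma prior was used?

Gamma(shape=16, rate=9)

A Gamma(α, β) prior (rate parametrization) on a Poisson rate with n observations summing to S gives posterior Gamma(α+S, β+n).
So α = 99 − 83 = 16 and β = 24 − 15 = 9.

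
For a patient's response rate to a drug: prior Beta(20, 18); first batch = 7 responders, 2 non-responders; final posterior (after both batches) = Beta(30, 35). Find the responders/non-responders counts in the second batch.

3 responders and 15 non-responders

Because Beta–binomial updating is additive in the counts, the combined data contributed (α_post−α_prior, β_post−β_prior) successes and failures.
Total across both batches: 30−20=10 responders, 35−18=17 non-responders.
Subtract the first batch: 10−7=3 responders and 17−2=15 non-responders.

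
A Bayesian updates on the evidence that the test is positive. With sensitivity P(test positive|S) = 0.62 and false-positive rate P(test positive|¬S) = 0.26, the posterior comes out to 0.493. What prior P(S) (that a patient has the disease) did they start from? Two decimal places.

In odds form, posterior odds = prior odds × likelihood ratio, so prior odds = posterior odds ÷ LR.
Posterior odds = 0.493/(1−0.493) = 0.9724. LR = 0.62/0.26 = 2.3846.
Prior odds = 0.9724/2.3846 = 0.4078, so P(S) = 0.4078/(1+0.4078) ≈ 0.29.

P(S) = 0.29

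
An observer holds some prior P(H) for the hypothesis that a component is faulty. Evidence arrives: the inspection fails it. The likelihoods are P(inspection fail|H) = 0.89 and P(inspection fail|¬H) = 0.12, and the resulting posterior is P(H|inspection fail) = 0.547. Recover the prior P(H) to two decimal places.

Bayes' rule in odds form gives O(H|E) = O(H)·[P(E|H)/P(E|¬H)], hence O(H) = O(H|E)/LR.
Posterior odds = 0.547/(1−0.547) = 1.2075. LR = 0.89/0.12 = 7.4167.
Prior odds = 1.2075/7.4167 = 0.1628, so P(H) = 0.1628/(1+0.1628) ≈ 0.14.

P(H) = 0.14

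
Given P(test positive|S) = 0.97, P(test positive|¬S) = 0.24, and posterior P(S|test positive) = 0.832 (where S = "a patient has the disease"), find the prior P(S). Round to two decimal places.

In odds form, posterior odds = prior odds × likelihood ratio, so prior odds = posterior odds ÷ LR.
Posterior odds = 0.832/(1−0.832) = 4.9524. LR = 0.97/0.24 = 4.0417.
Prior odds = 4.9524/4.0417 = 1.2253, so P(S) = 1.2253/(1+1.2253) ≈ 0.55.

P(S) = 0.55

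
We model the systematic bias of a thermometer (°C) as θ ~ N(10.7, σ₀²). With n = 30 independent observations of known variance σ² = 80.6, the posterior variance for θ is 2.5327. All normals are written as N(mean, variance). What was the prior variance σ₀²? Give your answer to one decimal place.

Posterior precision equals prior precision plus data precision: 1/σ_n² = 1/σ₀² + n/σ².
So 1/σ₀² = 1/2.5327 − 30/80.6 = 0.394836 − 0.372208 = 0.022628.
Hence σ₀² = 1/0.022628 ≈ 44.2.

σ₀² = 44.2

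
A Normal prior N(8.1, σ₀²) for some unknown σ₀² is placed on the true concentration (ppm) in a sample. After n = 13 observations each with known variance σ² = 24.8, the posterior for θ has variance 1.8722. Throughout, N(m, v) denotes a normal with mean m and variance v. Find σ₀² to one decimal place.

σ₀² = 100.6

Posterior precision equals prior precision plus data precision: 1/σ_n² = 1/σ₀² + n/σ².
So 1/σ₀² = 1/1.8722 − 13/24.8 = 0.534131 − 0.524194 = 0.009937.
Hence σ₀² = 1/0.009937 ≈ 100.6.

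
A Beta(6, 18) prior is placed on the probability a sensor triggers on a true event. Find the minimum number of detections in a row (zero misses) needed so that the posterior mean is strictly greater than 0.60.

After k detections and 0 misses the posterior is Beta(6+k, 18), with mean (6+k)/(6+18+k).
Set (6+k)/(24+k) > 0.60 and solve: k > (0.60·24 − 6)/(1 − 0.60) = 21.000.
The smallest integer exceeding 21.000 is 22.

k = 22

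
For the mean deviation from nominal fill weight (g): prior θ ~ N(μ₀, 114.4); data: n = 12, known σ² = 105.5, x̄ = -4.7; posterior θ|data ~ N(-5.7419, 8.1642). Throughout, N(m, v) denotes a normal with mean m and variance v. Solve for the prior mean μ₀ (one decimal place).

μ₀ = -19.3

The posterior mean is a precision-weighted average: μ_n = (τ₀μ₀ + τ_data·x̄)/(τ₀+τ_data), with τ₀=1/σ₀² and τ_data=n/σ².
Here τ₀ = 1/114.4 = 0.008741 and τ_data = 12/105.5 = 0.113744, so τ_n = 0.122485.
Rearranging for μ₀: μ₀ = (μ_n·τ_n − τ_data·x̄)/τ₀ = (-5.7419·0.122485 − 0.113744·-4.7) / 0.008741 = -0.168700/0.008741 ≈ -19.3.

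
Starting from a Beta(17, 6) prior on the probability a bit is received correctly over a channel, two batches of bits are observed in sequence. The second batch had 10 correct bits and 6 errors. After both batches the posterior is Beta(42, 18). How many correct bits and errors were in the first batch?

Sequential conjugate updates are equivalent to a single update on the pooled data, so total successes = posterior α − prior α and total failures = posterior β − prior β.
Total across both batches: 42−17=25 correct bits, 18−6=12 errors.
Subtract the second batch: 25−10=15 correct bits and 12−6=6 errors.

15 correct bits and 6 errors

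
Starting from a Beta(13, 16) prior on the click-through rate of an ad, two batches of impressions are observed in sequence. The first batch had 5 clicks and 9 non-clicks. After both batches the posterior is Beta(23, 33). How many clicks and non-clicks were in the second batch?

5 clicks and 8 non-clicks

Sequential conjugate updates are equivalent to a single update on the pooled data, so total successes = posterior α − prior α and total failures = posterior β − prior β.
Total across both batches: 23−13=10 clicks, 33−16=17 non-clicks.
Subtract the first batch: 10−5=5 clicks and 17−9=8 non-clicks.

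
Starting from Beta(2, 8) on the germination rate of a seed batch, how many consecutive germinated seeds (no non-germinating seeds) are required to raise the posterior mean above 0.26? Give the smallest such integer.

k = 1

After k germinated seeds and 0 non-germinating seeds the posterior is Beta(2+k, 8), with mean (2+k)/(2+8+k).
Set (2+k)/(10+k) > 0.26 and solve: k > (0.26·10 − 2)/(1 − 0.26) = 0.811.
The smallest integer exceeding 0.811 is 1.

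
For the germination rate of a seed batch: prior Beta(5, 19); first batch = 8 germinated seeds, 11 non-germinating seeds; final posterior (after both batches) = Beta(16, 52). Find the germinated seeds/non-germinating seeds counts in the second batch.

3 germinated seeds and 22 non-germinating seeds

Sequential conjugate updates are equivalent to a single update on the pooled data, so total successes = posterior α − prior α and total failures = posterior β − prior β.
Total across both batches: 16−5=11 germinated seeds, 52−19=33 non-germinating seeds.
Subtract the first batch: 11−8=3 germinated seeds and 33−11=22 non-germinating seeds.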